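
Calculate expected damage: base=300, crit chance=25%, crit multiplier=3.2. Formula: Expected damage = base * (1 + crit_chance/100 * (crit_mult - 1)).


E[dmg] = base * (1 + crit_chance * (crit_mult - 1))
cc as decimal = 25/100 = 0.25
cm - 1 = 3.2 - 1 = 2.2
Bonus factor = 0.25 * 2.2 = 0.55
Total multiplier = 1 + 0.55 = 1.55
Expected damage = 300 * 1.55 = 465.00

465.00 damage


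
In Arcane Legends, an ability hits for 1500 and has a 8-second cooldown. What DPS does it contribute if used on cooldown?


DPS = damage / cooldown
= 1500 / 8
= 187.50

187.50 DPS


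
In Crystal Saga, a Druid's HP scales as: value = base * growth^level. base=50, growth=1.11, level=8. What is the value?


value = base * growth^level
= 50 * 1.11^8
= 50 * 2.304538
= 115.23

115.23 HP


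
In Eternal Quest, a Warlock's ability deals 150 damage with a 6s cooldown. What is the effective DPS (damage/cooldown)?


DPS = damage / cooldown
= 150 / 6
= 25.00

25.00 DPS


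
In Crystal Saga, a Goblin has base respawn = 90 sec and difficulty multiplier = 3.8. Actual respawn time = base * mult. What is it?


Respawn time = base * multiplier
= 90 * 3.8
= 342.0 seconds

342.0 seconds


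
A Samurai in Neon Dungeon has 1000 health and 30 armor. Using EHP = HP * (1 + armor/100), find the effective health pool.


EHP = 1000 * (1 + 30/100)
= 1000 * (1 + 0.3)
= 1000 * 1.3
= 1300.0

1300.0 EHP


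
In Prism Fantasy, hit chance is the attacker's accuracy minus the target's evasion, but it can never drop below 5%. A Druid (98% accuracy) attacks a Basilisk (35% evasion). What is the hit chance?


accuracy - evasion = 98 - 35 = 63
Apply floor: max(63, 5) = 63
Hit chance = 63%

63%


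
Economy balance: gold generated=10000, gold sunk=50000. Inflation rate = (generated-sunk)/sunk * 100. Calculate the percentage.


Net gold = 10000 - 50000 = -40000
Inflation rate = net / sunk * 100 = -40000 / 50000 * 100
= -0.8 * 100
= -80.00%

-80.00%


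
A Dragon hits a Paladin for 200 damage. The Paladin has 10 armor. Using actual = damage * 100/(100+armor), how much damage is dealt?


actual = 200 * 100 / (100 + 10)
= 200 * 100 / 110
= 20000 / 110
= 181.82

181.82 damage


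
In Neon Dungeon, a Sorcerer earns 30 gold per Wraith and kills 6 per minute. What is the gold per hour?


Gold per minute = 30 * 6 = 180
Gold per hour = 180 * 60 = 10800

10800 gold/hour


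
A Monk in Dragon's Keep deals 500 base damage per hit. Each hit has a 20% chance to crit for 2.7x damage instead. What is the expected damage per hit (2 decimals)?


E[dmg] = base * (1 + crit_chance * (crit_mult - 1))
cc as decimal = 20/100 = 0.2
cm - 1 = 2.7 - 1 = 1.7
Bonus factor = 0.2 * 1.7 = 0.34
Total multiplier = 1 + 0.34 = 1.34
Expected damage = 500 * 1.34 = 670.00

670.00 damage


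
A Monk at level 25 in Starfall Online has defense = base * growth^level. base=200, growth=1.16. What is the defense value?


value = base * growth^level
= 200 * 1.16^25
= 200 * 40.874244
= 8174.85

8174.85 defense


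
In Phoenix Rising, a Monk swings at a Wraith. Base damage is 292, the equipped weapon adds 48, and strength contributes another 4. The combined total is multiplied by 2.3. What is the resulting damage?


Sum base + weapon + str = 292 + 48 + 4 = 344
Multiply by 2.3:
344 * 2.3 = 791.2

791.2 damage


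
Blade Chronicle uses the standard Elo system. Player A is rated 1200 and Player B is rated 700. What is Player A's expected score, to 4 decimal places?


Elo expected score: Ea = 1/(1 + 10^((Rb-Ra)/400))
Rb - Ra = 700 - 1200 = -500
(Rb-Ra)/400 = -500/400 = -1.25
10^-1.25 = 0.056234
Ea = 1/(1 + 0.056234) = 1/1.056234 = 0.9468

0.9468


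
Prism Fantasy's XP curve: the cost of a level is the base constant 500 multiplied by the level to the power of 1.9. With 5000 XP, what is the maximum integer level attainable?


XP = 500 * level^1.9, so level = (XP / 500)^(1/1.9)
= (5000 / 500)^(1/1.9)
= 10.0^0.5263
= 3.3598
Floor: level = 3

level 3


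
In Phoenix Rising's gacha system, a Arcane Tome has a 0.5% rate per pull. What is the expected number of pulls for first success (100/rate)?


Expected pulls for a geometric distribution = 1/p = 100 / rate%
= 100 / 0.5
= 200.0

200.0 pulls


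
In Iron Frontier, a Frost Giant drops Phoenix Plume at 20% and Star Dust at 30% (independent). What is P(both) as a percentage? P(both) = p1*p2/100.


For independent events, P(both) = P(A) * P(B)
= 20% * 30%
= 600 / 100 %
= 6.0%

6.0%


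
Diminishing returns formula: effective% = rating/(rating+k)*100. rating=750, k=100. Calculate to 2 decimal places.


effective% = rating / (rating + k) * 100
= 750 / (750 + 100) * 100
= 750 / 850 * 100
= 0.882353 * 100
= 88.24%

88.24%


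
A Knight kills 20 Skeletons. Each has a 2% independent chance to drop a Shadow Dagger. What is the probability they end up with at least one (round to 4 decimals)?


P(at least one) = 1 - P(none) = 1 - (1-p)^n
p = 2/100 = 0.02
1 - p = 0.98
(1 - p)^20 = 0.98^20 = 0.667608
P(at least one) = 1 - 0.667608 = 0.3324

0.3324


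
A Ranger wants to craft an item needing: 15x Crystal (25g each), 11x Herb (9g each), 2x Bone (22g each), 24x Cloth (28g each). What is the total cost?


Cost breakdown:
  Crystal: 15 * 25 = 375
  Herb: 11 * 9 = 99
  Bone: 2 * 22 = 44
  Cloth: 24 * 28 = 672
Total = 375 + 99 + 44 + 672 = 1190

1190 gold


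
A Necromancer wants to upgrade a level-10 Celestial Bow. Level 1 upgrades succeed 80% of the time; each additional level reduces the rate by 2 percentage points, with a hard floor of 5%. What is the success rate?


raw_rate = 80 - 2 * (10 - 1)
= 80 - 2 * 9
= 80 - 18
= 62
Apply floor: max(62, 5) = 62%

62%


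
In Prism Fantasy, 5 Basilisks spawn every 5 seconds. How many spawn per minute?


Spawns per minute = count * (60 / interval)
= 5 * (60 / 5)
= 5 * 12.0
= 60.0

60.0 per minute


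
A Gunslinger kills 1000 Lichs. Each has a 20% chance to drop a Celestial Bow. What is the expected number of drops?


Expected drops = kills * (drop_rate / 100)
= 1000 * (20 / 100)
= 1000 * 0.2
= 200.0

200.0 drops


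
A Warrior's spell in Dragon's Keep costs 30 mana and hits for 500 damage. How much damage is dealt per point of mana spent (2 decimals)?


Efficiency = damage / mana
= 500 / 30
= 16.67

16.67 dmg/mana


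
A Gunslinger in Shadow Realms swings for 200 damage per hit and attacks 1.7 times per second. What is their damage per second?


DPS = damage * attack_speed
= 200 * 1.7
= 340.0

340.0 DPS


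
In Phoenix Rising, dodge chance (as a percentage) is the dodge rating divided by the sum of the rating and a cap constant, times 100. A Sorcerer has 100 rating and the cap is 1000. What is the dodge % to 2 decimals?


dodge% = 100 / (100 + 1000) * 100
= 100 / 1100 * 100
= 0.090909 * 100
= 9.09%

9.09%


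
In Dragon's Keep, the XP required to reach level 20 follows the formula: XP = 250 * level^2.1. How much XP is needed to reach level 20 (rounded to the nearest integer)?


XP = 250 * level^2.1
Substitute level = 20:
XP = 250 * 20^2.1
= 250 * 539.7131
= 134928

134928 XP


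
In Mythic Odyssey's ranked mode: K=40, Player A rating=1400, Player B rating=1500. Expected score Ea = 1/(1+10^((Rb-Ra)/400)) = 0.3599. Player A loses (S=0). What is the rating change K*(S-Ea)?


Elo update: delta = K * (S - Ea), where S = 0 (loses)
S - Ea = 0 - 0.3599 = -0.3599
Rating change = 40 * -0.3599
= -14.40

-14.40 rating points


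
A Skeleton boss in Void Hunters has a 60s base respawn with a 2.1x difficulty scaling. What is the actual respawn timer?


Respawn time = base * multiplier
= 60 * 2.1
= 126.0 seconds

126.0 seconds


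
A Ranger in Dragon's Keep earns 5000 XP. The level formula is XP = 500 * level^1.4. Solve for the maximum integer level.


XP = 500 * level^1.4, so level = (XP / 500)^(1/1.4)
= (5000 / 500)^(1/1.4)
= 10.0^0.7143
= 5.1795
Floor: level = 5

level 5


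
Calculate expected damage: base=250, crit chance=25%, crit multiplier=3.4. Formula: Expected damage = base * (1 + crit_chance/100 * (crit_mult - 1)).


E[dmg] = base * (1 + crit_chance * (crit_mult - 1))
cc as decimal = 25/100 = 0.25
cm - 1 = 3.4 - 1 = 2.4
Bonus factor = 0.25 * 2.4 = 0.6
Total multiplier = 1 + 0.6 = 1.6
Expected damage = 250 * 1.6 = 400.00

400.00 damage


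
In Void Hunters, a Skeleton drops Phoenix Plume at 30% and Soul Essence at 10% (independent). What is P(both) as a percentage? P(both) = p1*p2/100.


For independent events, P(both) = P(A) * P(B)
= 30% * 10%
= 300 / 100 %
= 3.0%

3.0%


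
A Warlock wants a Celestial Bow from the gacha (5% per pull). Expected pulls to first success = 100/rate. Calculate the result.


Expected pulls for a geometric distribution = 1/p = 100 / rate%
= 100 / 5
= 20.0

20.0 pulls


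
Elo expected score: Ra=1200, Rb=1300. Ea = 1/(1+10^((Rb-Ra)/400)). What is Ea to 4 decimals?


Elo expected score: Ea = 1/(1 + 10^((Rb-Ra)/400))
Rb - Ra = 1300 - 1200 = 100
(Rb-Ra)/400 = 100/400 = 0.25
10^0.25 = 1.778279
Ea = 1/(1 + 1.778279) = 1/2.778279 = 0.3599

0.3599


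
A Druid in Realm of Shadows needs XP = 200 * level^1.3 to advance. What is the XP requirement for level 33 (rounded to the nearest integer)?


XP = 200 * level^1.3
Substitute level = 33:
XP = 200 * 33^1.3
= 200 * 94.2037
= 18841

18841 XP


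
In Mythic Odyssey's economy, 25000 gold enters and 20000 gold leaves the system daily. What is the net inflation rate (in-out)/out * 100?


Net gold = 25000 - 20000 = 5000
Inflation rate = net / sunk * 100 = 5000 / 20000 * 100
= 0.25 * 100
= 25.00%

25.00%


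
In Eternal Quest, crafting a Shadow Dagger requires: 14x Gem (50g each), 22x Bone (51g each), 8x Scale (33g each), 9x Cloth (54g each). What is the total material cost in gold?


Cost breakdown:
  Gem: 14 * 50 = 700
  Bone: 22 * 51 = 1122
  Scale: 8 * 33 = 264
  Cloth: 9 * 54 = 486
Total = 700 + 1122 + 264 + 486 = 2572

2572 gold


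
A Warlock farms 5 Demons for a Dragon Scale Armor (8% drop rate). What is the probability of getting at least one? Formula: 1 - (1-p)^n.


P(at least one) = 1 - P(none) = 1 - (1-p)^n
p = 8/100 = 0.08
1 - p = 0.92
(1 - p)^5 = 0.92^5 = 0.659082
P(at least one) = 1 - 0.659082 = 0.3409

0.3409


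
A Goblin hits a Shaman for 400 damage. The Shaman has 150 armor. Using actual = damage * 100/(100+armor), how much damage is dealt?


actual = 400 * 100 / (100 + 150)
= 400 * 100 / 250
= 40000 / 250
= 160.00

160.00 damage


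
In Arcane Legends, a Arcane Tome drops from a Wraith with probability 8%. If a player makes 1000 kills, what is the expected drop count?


Expected drops = kills * (drop_rate / 100)
= 1000 * (8 / 100)
= 1000 * 0.08
= 80.0

80.0 drops


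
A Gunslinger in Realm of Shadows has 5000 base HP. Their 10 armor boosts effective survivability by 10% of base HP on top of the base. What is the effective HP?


EHP = 5000 * (1 + 10/100)
= 5000 * (1 + 0.1)
= 5000 * 1.1
= 5500.0

5500.0 EHP


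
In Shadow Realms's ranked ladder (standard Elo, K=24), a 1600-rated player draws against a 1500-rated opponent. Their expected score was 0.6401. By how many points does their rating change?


Elo update: delta = K * (S - Ea), where S = 0.5 (draws)
S - Ea = 0.5 - 0.6401 = -0.1401
Rating change = 24 * -0.1401
= -3.36

-3.36 rating points


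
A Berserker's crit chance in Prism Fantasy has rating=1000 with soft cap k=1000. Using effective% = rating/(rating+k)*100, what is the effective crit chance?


effective% = rating / (rating + k) * 100
= 1000 / (1000 + 1000) * 100
= 1000 / 2000 * 100
= 0.5 * 100
= 50.00%

50.00%


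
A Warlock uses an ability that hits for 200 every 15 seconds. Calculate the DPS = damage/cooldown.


DPS = damage / cooldown
= 200 / 15
= 13.33

13.33 DPS


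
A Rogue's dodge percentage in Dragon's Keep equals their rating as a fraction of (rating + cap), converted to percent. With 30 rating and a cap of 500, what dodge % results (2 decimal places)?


dodge% = 30 / (30 + 500) * 100
= 30 / 530 * 100
= 0.056604 * 100
= 5.66%

5.66%


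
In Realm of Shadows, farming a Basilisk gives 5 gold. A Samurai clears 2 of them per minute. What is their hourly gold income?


Gold per minute = 5 * 2 = 10
Gold per hour = 10 * 60 = 600

600 gold/hour


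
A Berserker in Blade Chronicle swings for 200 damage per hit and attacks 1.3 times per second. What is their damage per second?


DPS = damage * attack_speed
= 200 * 1.3
= 260.0

260.0 DPS


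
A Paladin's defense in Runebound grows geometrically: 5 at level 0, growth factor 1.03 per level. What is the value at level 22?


value = base * growth^level
= 5 * 1.03^22
= 5 * 1.916103
= 9.58

9.58 defense


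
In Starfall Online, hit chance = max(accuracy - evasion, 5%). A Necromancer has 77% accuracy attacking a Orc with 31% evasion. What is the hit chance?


accuracy - evasion = 77 - 31 = 46
Apply floor: max(46, 5) = 46
Hit chance = 46%

46%


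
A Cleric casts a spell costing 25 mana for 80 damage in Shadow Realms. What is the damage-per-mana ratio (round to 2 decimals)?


Efficiency = damage / mana
= 80 / 25
= 3.20

3.20 dmg/mana


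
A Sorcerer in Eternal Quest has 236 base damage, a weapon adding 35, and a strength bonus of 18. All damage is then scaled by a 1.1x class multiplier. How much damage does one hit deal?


Sum base + weapon + str = 236 + 35 + 18 = 289
Multiply by 1.1:
289 * 1.1 = 317.9

317.9 damage


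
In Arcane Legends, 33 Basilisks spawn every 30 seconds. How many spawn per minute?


Spawns per minute = count * (60 / interval)
= 33 * (60 / 30)
= 33 * 2.0
= 66.0

66.0 per minute


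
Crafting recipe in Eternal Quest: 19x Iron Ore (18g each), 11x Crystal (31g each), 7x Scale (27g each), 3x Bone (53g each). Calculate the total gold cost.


Cost breakdown:
  Iron Ore: 19 * 18 = 342
  Crystal: 11 * 31 = 341
  Scale: 7 * 27 = 189
  Bone: 3 * 53 = 159
Total = 342 + 341 + 189 + 159 = 1031

1031 gold


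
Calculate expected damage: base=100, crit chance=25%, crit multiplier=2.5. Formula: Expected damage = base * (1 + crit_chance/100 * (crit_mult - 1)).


E[dmg] = base * (1 + crit_chance * (crit_mult - 1))
cc as decimal = 25/100 = 0.25
cm - 1 = 2.5 - 1 = 1.5
Bonus factor = 0.25 * 1.5 = 0.375
Total multiplier = 1 + 0.375 = 1.375
Expected damage = 100 * 1.375 = 137.50

137.50 damage


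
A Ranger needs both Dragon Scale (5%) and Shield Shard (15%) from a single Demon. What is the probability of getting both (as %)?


For independent events, P(both) = P(A) * P(B)
= 5% * 15%
= 75 / 100 %
= 0.75%

0.75%


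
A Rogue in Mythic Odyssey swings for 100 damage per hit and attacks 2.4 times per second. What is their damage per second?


DPS = damage * attack_speed
= 100 * 2.4
= 240.0

240.0 DPS


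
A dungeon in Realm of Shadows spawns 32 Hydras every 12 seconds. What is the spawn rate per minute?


Spawns per minute = count * (60 / interval)
= 32 * (60 / 12)
= 32 * 5.0
= 160.0

160.0 per minute


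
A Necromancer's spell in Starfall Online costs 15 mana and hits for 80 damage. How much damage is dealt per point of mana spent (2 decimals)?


Efficiency = damage / mana
= 80 / 15
= 5.33

5.33 dmg/mana


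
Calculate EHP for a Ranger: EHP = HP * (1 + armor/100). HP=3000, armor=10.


EHP = 3000 * (1 + 10/100)
= 3000 * (1 + 0.1)
= 3000 * 1.1
= 3300.0

3300.0 EHP


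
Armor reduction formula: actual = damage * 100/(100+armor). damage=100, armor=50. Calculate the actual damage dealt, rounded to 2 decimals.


actual = 100 * 100 / (100 + 50)
= 100 * 100 / 150
= 10000 / 150
= 66.67

66.67 damage


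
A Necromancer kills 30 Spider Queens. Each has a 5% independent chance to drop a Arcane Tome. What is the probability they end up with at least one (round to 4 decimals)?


P(at least one) = 1 - P(none) = 1 - (1-p)^n
p = 5/100 = 0.05
1 - p = 0.95
(1 - p)^30 = 0.95^30 = 0.214639
P(at least one) = 1 - 0.214639 = 0.7854

0.7854


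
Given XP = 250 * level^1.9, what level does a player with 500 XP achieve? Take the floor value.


XP = 250 * level^1.9, so level = (XP / 250)^(1/1.9)
= (500 / 250)^(1/1.9)
= 2.0^0.5263
= 1.4402
Floor: level = 1

level 1


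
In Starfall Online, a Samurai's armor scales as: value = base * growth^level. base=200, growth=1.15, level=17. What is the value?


value = base * growth^level
= 200 * 1.15^17
= 200 * 10.761264
= 2152.25

2152.25 armor


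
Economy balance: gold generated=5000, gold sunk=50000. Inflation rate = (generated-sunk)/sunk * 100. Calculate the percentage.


Net gold = 5000 - 50000 = -45000
Inflation rate = net / sunk * 100 = -45000 / 50000 * 100
= -0.9 * 100
= -90.00%

-90.00%


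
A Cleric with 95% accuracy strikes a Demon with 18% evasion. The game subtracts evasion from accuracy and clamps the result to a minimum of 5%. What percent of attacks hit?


accuracy - evasion = 95 - 18 = 77
Apply floor: max(77, 5) = 77
Hit chance = 77%

77%


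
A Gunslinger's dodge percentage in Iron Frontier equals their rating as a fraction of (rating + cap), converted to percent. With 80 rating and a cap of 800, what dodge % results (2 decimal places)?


dodge% = 80 / (80 + 800) * 100
= 80 / 880 * 100
= 0.090909 * 100
= 9.09%

9.09%


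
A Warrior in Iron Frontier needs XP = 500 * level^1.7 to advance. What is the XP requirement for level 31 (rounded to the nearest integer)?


XP = 500 * level^1.7
Substitute level = 31:
XP = 500 * 31^1.7
= 500 * 343.0164
= 171508

171508 XP


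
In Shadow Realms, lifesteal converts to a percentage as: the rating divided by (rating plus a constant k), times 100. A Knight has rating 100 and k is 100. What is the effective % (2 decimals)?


effective% = rating / (rating + k) * 100
= 100 / (100 + 100) * 100
= 100 / 200 * 100
= 0.5 * 100
= 50.00%

50.00%


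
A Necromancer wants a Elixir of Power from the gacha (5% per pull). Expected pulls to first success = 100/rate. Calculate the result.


Expected pulls for a geometric distribution = 1/p = 100 / rate%
= 100 / 5
= 20.0

20.0 pulls


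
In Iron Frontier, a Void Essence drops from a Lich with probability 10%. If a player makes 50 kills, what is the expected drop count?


Expected drops = kills * (drop_rate / 100)
= 50 * (10 / 100)
= 50 * 0.1
= 5.0

5.0 drops


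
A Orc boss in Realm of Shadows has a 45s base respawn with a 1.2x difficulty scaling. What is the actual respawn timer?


Respawn time = base * multiplier
= 45 * 1.2
= 54.0 seconds

54.0 seconds


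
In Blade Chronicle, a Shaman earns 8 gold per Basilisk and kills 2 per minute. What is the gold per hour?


Gold per minute = 8 * 2 = 16
Gold per hour = 16 * 60 = 960

960 gold/hour


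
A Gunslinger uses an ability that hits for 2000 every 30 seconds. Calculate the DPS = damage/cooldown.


DPS = damage / cooldown
= 2000 / 30
= 66.67

66.67 DPS


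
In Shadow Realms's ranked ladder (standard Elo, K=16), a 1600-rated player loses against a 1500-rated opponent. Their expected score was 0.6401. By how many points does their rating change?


Elo update: delta = K * (S - Ea), where S = 0 (loses)
S - Ea = 0 - 0.6401 = -0.6401
Rating change = 16 * -0.6401
= -10.24

-10.24 rating points


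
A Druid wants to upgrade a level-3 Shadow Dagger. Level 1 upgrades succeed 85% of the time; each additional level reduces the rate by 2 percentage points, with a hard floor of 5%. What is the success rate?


raw_rate = 85 - 2 * (3 - 1)
= 85 - 2 * 2
= 85 - 4
= 81
Apply floor: max(81, 5) = 81%

81%


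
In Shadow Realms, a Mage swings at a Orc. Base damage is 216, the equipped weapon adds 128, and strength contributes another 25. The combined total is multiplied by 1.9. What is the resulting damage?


Sum base + weapon + str = 216 + 128 + 25 = 369
Multiply by 1.9:
369 * 1.9 = 701.1

701.1 damage


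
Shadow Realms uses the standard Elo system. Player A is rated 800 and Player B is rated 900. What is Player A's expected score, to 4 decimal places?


Elo expected score: Ea = 1/(1 + 10^((Rb-Ra)/400))
Rb - Ra = 900 - 800 = 100
(Rb-Ra)/400 = 100/400 = 0.25
10^0.25 = 1.778279
Ea = 1/(1 + 1.778279) = 1/2.778279 = 0.3599

0.3599


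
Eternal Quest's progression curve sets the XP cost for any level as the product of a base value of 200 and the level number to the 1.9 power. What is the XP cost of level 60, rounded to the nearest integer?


XP = 200 * level^1.9
Substitute level = 60:
XP = 200 * 60^1.9
= 200 * 2390.4924
= 478098

478098 XP


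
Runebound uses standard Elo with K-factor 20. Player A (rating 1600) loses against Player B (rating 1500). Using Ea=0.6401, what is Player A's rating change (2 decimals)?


Elo update: delta = K * (S - Ea), where S = 0 (loses)
S - Ea = 0 - 0.6401 = -0.6401
Rating change = 20 * -0.6401
= -12.80

-12.80 rating points


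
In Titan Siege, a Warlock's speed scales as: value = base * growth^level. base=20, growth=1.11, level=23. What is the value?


value = base * growth^level
= 20 * 1.11^23
= 20 * 11.026267
= 220.53

220.53 speed


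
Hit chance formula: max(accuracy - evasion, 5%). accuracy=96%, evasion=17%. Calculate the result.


accuracy - evasion = 96 - 17 = 79
Apply floor: max(79, 5) = 79
Hit chance = 79%

79%


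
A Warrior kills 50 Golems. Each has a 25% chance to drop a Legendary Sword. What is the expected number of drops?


Expected drops = kills * (drop_rate / 100)
= 50 * (25 / 100)
= 50 * 0.25
= 12.5

12.5 drops


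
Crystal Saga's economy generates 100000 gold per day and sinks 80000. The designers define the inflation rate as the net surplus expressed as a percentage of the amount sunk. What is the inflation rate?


Net gold = 100000 - 80000 = 20000
Inflation rate = net / sunk * 100 = 20000 / 80000 * 100
= 0.25 * 100
= 25.00%

25.00%


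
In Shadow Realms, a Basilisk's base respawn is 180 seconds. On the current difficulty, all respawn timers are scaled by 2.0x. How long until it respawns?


Respawn time = base * multiplier
= 180 * 2.0
= 360.0 seconds

360.0 seconds


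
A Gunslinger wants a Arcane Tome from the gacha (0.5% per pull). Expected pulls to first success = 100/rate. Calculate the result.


Expected pulls for a geometric distribution = 1/p = 100 / rate%
= 100 / 0.5
= 200.0

200.0 pulls


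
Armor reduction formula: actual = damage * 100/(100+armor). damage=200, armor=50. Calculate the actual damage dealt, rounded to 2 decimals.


actual = 200 * 100 / (100 + 50)
= 200 * 100 / 150
= 20000 / 150
= 133.33

133.33 damage


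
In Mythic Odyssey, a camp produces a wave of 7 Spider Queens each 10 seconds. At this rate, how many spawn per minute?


Spawns per minute = count * (60 / interval)
= 7 * (60 / 10)
= 7 * 6.0
= 42.0

42.0 per minute


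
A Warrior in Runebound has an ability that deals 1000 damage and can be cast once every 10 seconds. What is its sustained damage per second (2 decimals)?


DPS = damage / cooldown
= 1000 / 10
= 100.00

100.00 DPS


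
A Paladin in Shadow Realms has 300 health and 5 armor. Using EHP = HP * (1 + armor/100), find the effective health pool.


EHP = 300 * (1 + 5/100)
= 300 * (1 + 0.05)
= 300 * 1.05
= 315.0

315.0 EHP


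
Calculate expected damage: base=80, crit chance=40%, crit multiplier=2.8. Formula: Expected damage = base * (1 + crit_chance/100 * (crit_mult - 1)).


E[dmg] = base * (1 + crit_chance * (crit_mult - 1))
cc as decimal = 40/100 = 0.4
cm - 1 = 2.8 - 1 = 1.8
Bonus factor = 0.4 * 1.8 = 0.72
Total multiplier = 1 + 0.72 = 1.72
Expected damage = 80 * 1.72 = 137.60

137.60 damage


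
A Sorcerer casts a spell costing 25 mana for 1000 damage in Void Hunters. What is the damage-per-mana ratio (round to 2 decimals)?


Efficiency = damage / mana
= 1000 / 25
= 40.00

40.00 dmg/mana


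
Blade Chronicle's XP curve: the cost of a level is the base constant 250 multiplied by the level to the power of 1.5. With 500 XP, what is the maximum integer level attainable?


XP = 250 * level^1.5, so level = (XP / 250)^(1/1.5)
= (500 / 250)^(1/1.5)
= 2.0^0.6667
= 1.5874
Floor: level = 1

level 1


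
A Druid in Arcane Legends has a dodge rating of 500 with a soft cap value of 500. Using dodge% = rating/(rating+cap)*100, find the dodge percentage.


dodge% = 500 / (500 + 500) * 100
= 500 / 1000 * 100
= 0.5 * 100
= 50.00%

50.00%


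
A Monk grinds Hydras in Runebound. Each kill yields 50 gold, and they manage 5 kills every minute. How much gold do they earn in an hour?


Gold per minute = 50 * 5 = 250
Gold per hour = 250 * 60 = 15000

15000 gold/hour


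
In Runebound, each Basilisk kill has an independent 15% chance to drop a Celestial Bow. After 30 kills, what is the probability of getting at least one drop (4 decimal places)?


P(at least one) = 1 - P(none) = 1 - (1-p)^n
p = 15/100 = 0.15
1 - p = 0.85
(1 - p)^30 = 0.85^30 = 0.007631
P(at least one) = 1 - 0.007631 = 0.9924

0.9924


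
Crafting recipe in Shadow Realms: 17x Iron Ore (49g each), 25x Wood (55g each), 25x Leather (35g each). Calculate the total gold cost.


Cost breakdown:
  Iron Ore: 17 * 49 = 833
  Wood: 25 * 55 = 1375
  Leather: 25 * 35 = 875
Total = 833 + 1375 + 875 = 3083

3083 gold


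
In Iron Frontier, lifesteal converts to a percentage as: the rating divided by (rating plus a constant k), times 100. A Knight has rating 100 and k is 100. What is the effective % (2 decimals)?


effective% = rating / (rating + k) * 100
= 100 / (100 + 100) * 100
= 100 / 200 * 100
= 0.5 * 100
= 50.00%

50.00%


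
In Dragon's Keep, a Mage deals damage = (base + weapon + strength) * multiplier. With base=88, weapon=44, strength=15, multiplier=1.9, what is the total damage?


Sum base + weapon + str = 88 + 44 + 15 = 147
Multiply by 1.9:
147 * 1.9 = 279.3

279.3 damage


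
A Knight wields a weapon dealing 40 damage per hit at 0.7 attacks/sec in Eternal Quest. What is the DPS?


DPS = damage * attack_speed
= 40 * 0.7
= 28.0

28.0 DPS


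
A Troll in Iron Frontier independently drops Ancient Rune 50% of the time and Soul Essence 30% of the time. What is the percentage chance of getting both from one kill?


For independent events, P(both) = P(A) * P(B)
= 50% * 30%
= 1500 / 100 %
= 15.0%

15.0%


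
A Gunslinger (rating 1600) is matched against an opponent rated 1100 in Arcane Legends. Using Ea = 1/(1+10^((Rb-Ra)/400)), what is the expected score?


Elo expected score: Ea = 1/(1 + 10^((Rb-Ra)/400))
Rb - Ra = 1100 - 1600 = -500
(Rb-Ra)/400 = -500/400 = -1.25
10^-1.25 = 0.056234
Ea = 1/(1 + 0.056234) = 1/1.056234 = 0.9468

0.9468


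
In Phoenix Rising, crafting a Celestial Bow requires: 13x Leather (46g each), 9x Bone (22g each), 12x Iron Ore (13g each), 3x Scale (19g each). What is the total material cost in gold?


Cost breakdown:
  Leather: 13 * 46 = 598
  Bone: 9 * 22 = 198
  Iron Ore: 12 * 13 = 156
  Scale: 3 * 19 = 57
Total = 598 + 198 + 156 + 57 = 1009

1009 gold


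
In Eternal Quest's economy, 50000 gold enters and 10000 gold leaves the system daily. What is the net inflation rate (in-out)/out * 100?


Net gold = 50000 - 10000 = 40000
Inflation rate = net / sunk * 100 = 40000 / 10000 * 100
= 4.0 * 100
= 400.00%

400.00%


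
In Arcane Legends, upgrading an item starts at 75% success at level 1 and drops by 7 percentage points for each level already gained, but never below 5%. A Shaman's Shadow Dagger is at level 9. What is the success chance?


raw_rate = 75 - 7 * (9 - 1)
= 75 - 7 * 8
= 75 - 56
= 19
Apply floor: max(19, 5) = 19%

19%


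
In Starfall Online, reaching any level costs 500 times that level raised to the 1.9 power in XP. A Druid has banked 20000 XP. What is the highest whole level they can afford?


XP = 500 * level^1.9, so level = (XP / 500)^(1/1.9)
= (20000 / 500)^(1/1.9)
= 40.0^0.5263
= 6.9693
Floor: level = 6

level 6


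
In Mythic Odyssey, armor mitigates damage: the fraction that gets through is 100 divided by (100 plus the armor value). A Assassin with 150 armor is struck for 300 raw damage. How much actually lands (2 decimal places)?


actual = 300 * 100 / (100 + 150)
= 300 * 100 / 250
= 30000 / 250
= 120.00

120.00 damage


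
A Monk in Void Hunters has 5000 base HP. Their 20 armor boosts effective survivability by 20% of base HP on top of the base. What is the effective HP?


EHP = 5000 * (1 + 20/100)
= 5000 * (1 + 0.2)
= 5000 * 1.2
= 6000.0

6000.0 EHP


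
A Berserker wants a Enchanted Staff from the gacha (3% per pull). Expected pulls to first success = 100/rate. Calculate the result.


Expected pulls for a geometric distribution = 1/p = 100 / rate%
= 100 / 3
= 33.33

33.33 pulls


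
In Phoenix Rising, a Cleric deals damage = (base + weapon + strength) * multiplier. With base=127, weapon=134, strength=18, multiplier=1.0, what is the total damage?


Sum base + weapon + str = 127 + 134 + 18 = 279
Multiply by 1.0:
279 * 1.0 = 279.0

279.0 damage


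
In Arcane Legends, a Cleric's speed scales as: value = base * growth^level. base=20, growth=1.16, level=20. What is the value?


value = base * growth^level
= 20 * 1.16^20
= 20 * 19.460759
= 389.22

389.22 speed


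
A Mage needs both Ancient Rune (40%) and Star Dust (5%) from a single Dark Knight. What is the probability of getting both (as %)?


For independent events, P(both) = P(A) * P(B)
= 40% * 5%
= 200 / 100 %
= 2.0%

2.0%


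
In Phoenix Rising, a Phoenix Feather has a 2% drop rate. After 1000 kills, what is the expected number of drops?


Expected drops = kills * (drop_rate / 100)
= 1000 * (2 / 100)
= 1000 * 0.02
= 20.0

20.0 drops


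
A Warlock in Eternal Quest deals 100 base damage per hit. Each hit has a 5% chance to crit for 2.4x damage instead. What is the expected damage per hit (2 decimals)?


E[dmg] = base * (1 + crit_chance * (crit_mult - 1))
cc as decimal = 5/100 = 0.05
cm - 1 = 2.4 - 1 = 1.4
Bonus factor = 0.05 * 1.4 = 0.07
Total multiplier = 1 + 0.07 = 1.07
Expected damage = 100 * 1.07 = 107.00

107.00 damage


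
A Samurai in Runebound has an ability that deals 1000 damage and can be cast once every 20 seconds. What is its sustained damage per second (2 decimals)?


DPS = damage / cooldown
= 1000 / 20
= 50.00

50.00 DPS


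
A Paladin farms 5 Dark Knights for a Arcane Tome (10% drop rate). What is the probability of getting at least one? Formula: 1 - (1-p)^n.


P(at least one) = 1 - P(none) = 1 - (1-p)^n
p = 10/100 = 0.1
1 - p = 0.9
(1 - p)^5 = 0.9^5 = 0.590490
P(at least one) = 1 - 0.590490 = 0.4095

0.4095


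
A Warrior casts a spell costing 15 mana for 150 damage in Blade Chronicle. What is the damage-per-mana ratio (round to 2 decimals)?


Efficiency = damage / mana
= 150 / 15
= 10.00

10.00 dmg/mana


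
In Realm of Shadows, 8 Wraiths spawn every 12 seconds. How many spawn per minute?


Spawns per minute = count * (60 / interval)
= 8 * (60 / 12)
= 8 * 5.0
= 40.0

40.0 per minute


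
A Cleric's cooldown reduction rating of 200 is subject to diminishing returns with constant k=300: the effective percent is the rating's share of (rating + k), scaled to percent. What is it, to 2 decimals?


effective% = rating / (rating + k) * 100
= 200 / (200 + 300) * 100
= 200 / 500 * 100
= 0.4 * 100
= 40.00%

40.00%


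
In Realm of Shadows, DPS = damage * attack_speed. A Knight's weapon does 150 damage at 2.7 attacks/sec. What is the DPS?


DPS = damage * attack_speed
= 150 * 2.7
= 405.0

405.0 DPS


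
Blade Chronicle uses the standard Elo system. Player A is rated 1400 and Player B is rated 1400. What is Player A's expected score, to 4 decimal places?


Elo expected score: Ea = 1/(1 + 10^((Rb-Ra)/400))
Rb - Ra = 1400 - 1400 = 0
(Rb-Ra)/400 = 0/400 = 0.0
10^0.0 = 1.0
Ea = 1/(1 + 1.0) = 1/2.0 = 0.5000

0.5000


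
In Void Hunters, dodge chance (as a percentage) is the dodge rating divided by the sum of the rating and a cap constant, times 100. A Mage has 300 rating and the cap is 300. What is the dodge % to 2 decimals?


dodge% = 300 / (300 + 300) * 100
= 300 / 600 * 100
= 0.5 * 100
= 50.00%

50.00%


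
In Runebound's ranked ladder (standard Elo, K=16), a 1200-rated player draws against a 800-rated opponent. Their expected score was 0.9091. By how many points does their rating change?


Elo update: delta = K * (S - Ea), where S = 0.5 (draws)
S - Ea = 0.5 - 0.9091 = -0.4091
Rating change = 16 * -0.4091
= -6.55

-6.55 rating points


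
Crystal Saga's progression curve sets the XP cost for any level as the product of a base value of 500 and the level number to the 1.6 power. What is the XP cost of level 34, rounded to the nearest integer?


XP = 500 * level^1.6
Substitute level = 34:
XP = 500 * 34^1.6
= 500 * 282.0761
= 141038

141038 XP


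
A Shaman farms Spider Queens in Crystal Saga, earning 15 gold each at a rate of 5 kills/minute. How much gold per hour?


Gold per minute = 15 * 5 = 75
Gold per hour = 75 * 60 = 4500

4500 gold/hour


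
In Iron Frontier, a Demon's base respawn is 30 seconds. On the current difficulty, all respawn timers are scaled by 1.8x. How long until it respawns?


Respawn time = base * multiplier
= 30 * 1.8
= 54.0 seconds

54.0 seconds


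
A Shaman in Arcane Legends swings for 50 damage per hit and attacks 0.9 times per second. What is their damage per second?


DPS = damage * attack_speed
= 50 * 0.9
= 45.0

45.0 DPS


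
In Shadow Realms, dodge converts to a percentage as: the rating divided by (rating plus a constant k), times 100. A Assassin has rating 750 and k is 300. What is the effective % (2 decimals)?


effective% = rating / (rating + k) * 100
= 750 / (750 + 300) * 100
= 750 / 1050 * 100
= 0.714286 * 100
= 71.43%

71.43%


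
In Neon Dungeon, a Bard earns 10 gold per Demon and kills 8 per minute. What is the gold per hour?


Gold per minute = 10 * 8 = 80
Gold per hour = 80 * 60 = 4800

4800 gold/hour


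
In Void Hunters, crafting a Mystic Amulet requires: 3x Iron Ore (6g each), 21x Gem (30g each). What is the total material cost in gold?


Cost breakdown:
  Iron Ore: 3 * 6 = 18
  Gem: 21 * 30 = 630
Total = 18 + 630 = 648

648 gold


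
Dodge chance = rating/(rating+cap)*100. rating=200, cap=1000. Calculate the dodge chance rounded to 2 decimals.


dodge% = 200 / (200 + 1000) * 100
= 200 / 1200 * 100
= 0.166667 * 100
= 16.67%

16.67%


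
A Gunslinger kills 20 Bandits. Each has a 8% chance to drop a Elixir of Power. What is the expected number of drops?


Expected drops = kills * (drop_rate / 100)
= 20 * (8 / 100)
= 20 * 0.08
= 1.6

1.6 drops


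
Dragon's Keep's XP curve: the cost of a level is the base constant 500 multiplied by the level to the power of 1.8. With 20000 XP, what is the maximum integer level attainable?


XP = 500 * level^1.8, so level = (XP / 500)^(1/1.8)
= (20000 / 500)^(1/1.8)
= 40.0^0.5556
= 7.7631
Floor: level = 7

level 7


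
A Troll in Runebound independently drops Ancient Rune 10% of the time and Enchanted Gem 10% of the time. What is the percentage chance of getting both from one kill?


For independent events, P(both) = P(A) * P(B)
= 10% * 10%
= 100 / 100 %
= 1.0%

1.0%


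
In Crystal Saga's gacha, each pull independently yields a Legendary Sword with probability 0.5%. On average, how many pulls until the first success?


Expected pulls for a geometric distribution = 1/p = 100 / rate%
= 100 / 0.5
= 200.0

200.0 pulls


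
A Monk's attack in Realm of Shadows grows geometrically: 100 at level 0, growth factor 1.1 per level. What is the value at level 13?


value = base * growth^level
= 100 * 1.1^13
= 100 * 3.452271
= 345.23

345.23 attack


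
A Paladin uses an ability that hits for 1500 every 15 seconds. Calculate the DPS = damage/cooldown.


DPS = damage / cooldown
= 1500 / 15
= 100.00

100.00 DPS


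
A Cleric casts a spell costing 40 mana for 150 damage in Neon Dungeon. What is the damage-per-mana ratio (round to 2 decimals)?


Efficiency = damage / mana
= 150 / 40
= 3.75

3.75 dmg/mana


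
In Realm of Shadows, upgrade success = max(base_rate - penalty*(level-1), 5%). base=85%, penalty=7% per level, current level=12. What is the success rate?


raw_rate = 85 - 7 * (12 - 1)
= 85 - 7 * 11
= 85 - 77
= 8
Apply floor: max(8, 5) = 8%

8%


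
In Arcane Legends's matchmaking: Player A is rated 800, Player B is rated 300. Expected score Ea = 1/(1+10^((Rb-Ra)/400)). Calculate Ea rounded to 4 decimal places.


Elo expected score: Ea = 1/(1 + 10^((Rb-Ra)/400))
Rb - Ra = 300 - 800 = -500
(Rb-Ra)/400 = -500/400 = -1.25
10^-1.25 = 0.056234
Ea = 1/(1 + 0.056234) = 1/1.056234 = 0.9468

0.9468


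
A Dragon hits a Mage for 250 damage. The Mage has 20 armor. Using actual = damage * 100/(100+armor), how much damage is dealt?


actual = 250 * 100 / (100 + 20)
= 250 * 100 / 120
= 25000 / 120
= 208.33

208.33 damage


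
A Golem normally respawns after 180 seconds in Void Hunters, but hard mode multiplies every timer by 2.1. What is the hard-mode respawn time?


Respawn time = base * multiplier
= 180 * 2.1
= 378.0 seconds

378.0 seconds


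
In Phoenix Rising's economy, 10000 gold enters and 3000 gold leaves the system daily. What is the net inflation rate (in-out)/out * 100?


Net gold = 10000 - 3000 = 7000
Inflation rate = net / sunk * 100 = 7000 / 3000 * 100
= 2.333333 * 100
= 233.33%

233.33%


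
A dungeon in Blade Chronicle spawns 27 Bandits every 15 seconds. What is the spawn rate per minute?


Spawns per minute = count * (60 / interval)
= 27 * (60 / 15)
= 27 * 4.0
= 108.0

108.0 per minute


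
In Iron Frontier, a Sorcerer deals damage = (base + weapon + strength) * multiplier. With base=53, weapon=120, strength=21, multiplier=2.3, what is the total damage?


Sum base + weapon + str = 53 + 120 + 21 = 194
Multiply by 2.3:
194 * 2.3 = 446.2

446.2 damage


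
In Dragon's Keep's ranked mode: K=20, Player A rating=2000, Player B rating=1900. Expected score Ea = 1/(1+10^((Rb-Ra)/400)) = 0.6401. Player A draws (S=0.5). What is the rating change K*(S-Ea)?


Elo update: delta = K * (S - Ea), where S = 0.5 (draws)
S - Ea = 0.5 - 0.6401 = -0.1401
Rating change = 20 * -0.1401
= -2.80

-2.80 rating points


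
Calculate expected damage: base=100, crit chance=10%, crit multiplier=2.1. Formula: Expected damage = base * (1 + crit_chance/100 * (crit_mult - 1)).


E[dmg] = base * (1 + crit_chance * (crit_mult - 1))
cc as decimal = 10/100 = 0.1
cm - 1 = 2.1 - 1 = 1.1
Bonus factor = 0.1 * 1.1 = 0.11
Total multiplier = 1 + 0.11 = 1.11
Expected damage = 100 * 1.11 = 111.00

111.00 damage


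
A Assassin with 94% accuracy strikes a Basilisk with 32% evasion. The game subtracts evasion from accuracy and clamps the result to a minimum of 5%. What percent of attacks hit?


accuracy - evasion = 94 - 32 = 62
Apply floor: max(62, 5) = 62
Hit chance = 62%

62%


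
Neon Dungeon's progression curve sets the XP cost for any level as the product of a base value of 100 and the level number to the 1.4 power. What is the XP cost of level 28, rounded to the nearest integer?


XP = 100 * level^1.4
Substitute level = 28:
XP = 100 * 28^1.4
= 100 * 106.1747
= 10617

10617 XP


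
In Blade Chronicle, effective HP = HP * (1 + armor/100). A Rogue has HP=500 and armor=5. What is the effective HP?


EHP = 500 * (1 + 5/100)
= 500 * (1 + 0.05)
= 500 * 1.05
= 525.0

525.0 EHP


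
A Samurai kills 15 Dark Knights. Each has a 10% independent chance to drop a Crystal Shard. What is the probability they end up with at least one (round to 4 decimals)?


P(at least one) = 1 - P(none) = 1 - (1-p)^n
p = 10/100 = 0.1
1 - p = 0.9
(1 - p)^15 = 0.9^15 = 0.205891
P(at least one) = 1 - 0.205891 = 0.7941

0.7941


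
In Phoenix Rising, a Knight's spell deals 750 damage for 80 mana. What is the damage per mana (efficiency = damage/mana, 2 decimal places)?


Efficiency = damage / mana
= 750 / 80
= 9.38

9.38 dmg/mana


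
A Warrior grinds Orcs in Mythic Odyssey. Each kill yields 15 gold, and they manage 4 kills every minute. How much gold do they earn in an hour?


Gold per minute = 15 * 4 = 60
Gold per hour = 60 * 60 = 3600

3600 gold/hour
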